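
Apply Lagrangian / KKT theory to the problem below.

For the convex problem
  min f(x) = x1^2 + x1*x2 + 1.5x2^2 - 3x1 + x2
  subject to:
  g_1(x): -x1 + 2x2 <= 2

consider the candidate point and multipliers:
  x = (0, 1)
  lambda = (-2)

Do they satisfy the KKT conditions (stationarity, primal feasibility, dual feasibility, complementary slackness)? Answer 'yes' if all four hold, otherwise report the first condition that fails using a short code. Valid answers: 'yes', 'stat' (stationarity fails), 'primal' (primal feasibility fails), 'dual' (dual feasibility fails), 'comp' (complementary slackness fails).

Gradient of f: grad f(x) = Q x + c = (-2, 4)
Constraint values g_i(x) = a_i^T x - b_i:
  g_1((0, 1)) = 0
Stationarity residual: grad f(x) + sum_i lambda_i a_i = (0, 0)
  -> stationarity OK
Primal feasibility (all g_i <= 0): OK
Dual feasibility (all lambda_i >= 0): FAILS
Complementary slackness (lambda_i * g_i(x) = 0 for all i): OK

Verdict: the first failing condition is dual_feasibility -> dual.

dual


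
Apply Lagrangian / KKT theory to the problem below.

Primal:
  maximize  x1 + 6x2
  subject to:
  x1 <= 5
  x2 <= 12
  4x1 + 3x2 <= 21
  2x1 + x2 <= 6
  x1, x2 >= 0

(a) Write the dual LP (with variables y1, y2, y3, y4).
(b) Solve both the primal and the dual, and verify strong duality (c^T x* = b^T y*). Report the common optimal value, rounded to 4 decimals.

The standard primal-dual pair for 'max c^T x s.t. A x <= b, x >= 0' is:
  Dual:  min b^T y  s.t.  A^T y >= c,  y >= 0.

So the dual LP is:
  minimize  5y1 + 12y2 + 21y3 + 6y4
  subject to:
    y1 + 4y3 + 2y4 >= 1
    y2 + 3y3 + y4 >= 6
    y1, y2, y3, y4 >= 0

Solving the primal: x* = (0, 6).
  primal value c^T x* = 36.
Solving the dual: y* = (0, 0, 0, 6).
  dual value b^T y* = 36.
Strong duality: c^T x* = b^T y*. Confirmed.

36


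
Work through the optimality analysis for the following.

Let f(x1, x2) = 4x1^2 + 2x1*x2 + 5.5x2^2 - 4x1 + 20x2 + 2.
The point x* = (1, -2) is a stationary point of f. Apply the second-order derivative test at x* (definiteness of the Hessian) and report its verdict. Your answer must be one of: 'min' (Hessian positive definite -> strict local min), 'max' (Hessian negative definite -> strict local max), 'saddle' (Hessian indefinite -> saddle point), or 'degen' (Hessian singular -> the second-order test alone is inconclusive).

Compute the Hessian H = grad^2 f:
  H = [[8, 2], [2, 11]]
Verify stationarity: grad f(x*) = H x* + g = (0, 0).
Eigenvalues of H: 7, 12.
Both eigenvalues > 0, so H is positive definite -> x* is a strict local min.

min


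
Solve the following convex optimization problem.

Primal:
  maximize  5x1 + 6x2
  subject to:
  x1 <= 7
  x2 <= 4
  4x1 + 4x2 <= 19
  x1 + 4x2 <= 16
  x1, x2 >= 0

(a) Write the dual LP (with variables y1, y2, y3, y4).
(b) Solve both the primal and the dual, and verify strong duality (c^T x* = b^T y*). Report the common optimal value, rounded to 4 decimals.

The standard primal-dual pair for 'max c^T x s.t. A x <= b, x >= 0' is:
  Dual:  min b^T y  s.t.  A^T y >= c,  y >= 0.

So the dual LP is:
  minimize  7y1 + 4y2 + 19y3 + 16y4
  subject to:
    y1 + 4y3 + y4 >= 5
    y2 + 4y3 + 4y4 >= 6
    y1, y2, y3, y4 >= 0

Solving the primal: x* = (1, 3.75).
  primal value c^T x* = 27.5.
Solving the dual: y* = (0, 0, 1.1667, 0.3333).
  dual value b^T y* = 27.5.
Strong duality: c^T x* = b^T y*. Confirmed.

27.5


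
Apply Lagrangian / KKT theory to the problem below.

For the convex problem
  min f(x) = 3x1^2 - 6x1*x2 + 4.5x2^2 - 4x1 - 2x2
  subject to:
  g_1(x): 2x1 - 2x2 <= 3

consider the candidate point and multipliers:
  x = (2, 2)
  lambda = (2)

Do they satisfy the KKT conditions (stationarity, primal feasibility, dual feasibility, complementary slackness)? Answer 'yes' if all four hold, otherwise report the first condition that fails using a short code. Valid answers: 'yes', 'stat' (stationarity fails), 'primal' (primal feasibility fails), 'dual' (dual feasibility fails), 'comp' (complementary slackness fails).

Gradient of f: grad f(x) = Q x + c = (-4, 4)
Constraint values g_i(x) = a_i^T x - b_i:
  g_1((2, 2)) = -3
Stationarity residual: grad f(x) + sum_i lambda_i a_i = (0, 0)
  -> stationarity OK
Primal feasibility (all g_i <= 0): OK
Dual feasibility (all lambda_i >= 0): OK
Complementary slackness (lambda_i * g_i(x) = 0 for all i): FAILS

Verdict: the first failing condition is complementary_slackness -> comp.

comp


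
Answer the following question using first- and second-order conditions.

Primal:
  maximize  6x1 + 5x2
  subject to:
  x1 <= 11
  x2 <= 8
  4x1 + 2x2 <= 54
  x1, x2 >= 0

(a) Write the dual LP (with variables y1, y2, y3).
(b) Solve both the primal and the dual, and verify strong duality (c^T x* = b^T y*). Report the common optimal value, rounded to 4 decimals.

The standard primal-dual pair for 'max c^T x s.t. A x <= b, x >= 0' is:
  Dual:  min b^T y  s.t.  A^T y >= c,  y >= 0.

So the dual LP is:
  minimize  11y1 + 8y2 + 54y3
  subject to:
    y1 + 4y3 >= 6
    y2 + 2y3 >= 5
    y1, y2, y3 >= 0

Solving the primal: x* = (9.5, 8).
  primal value c^T x* = 97.
Solving the dual: y* = (0, 2, 1.5).
  dual value b^T y* = 97.
Strong duality: c^T x* = b^T y*. Confirmed.

97


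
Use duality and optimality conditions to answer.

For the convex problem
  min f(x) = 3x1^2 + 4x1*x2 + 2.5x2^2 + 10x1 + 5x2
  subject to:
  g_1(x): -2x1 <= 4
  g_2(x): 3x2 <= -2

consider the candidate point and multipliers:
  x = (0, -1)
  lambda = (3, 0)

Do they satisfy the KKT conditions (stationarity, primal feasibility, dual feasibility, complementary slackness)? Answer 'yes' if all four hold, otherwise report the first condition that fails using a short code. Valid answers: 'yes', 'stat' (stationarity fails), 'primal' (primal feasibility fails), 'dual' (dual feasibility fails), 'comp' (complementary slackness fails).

Gradient of f: grad f(x) = Q x + c = (6, 0)
Constraint values g_i(x) = a_i^T x - b_i:
  g_1((0, -1)) = -4
  g_2((0, -1)) = -1
Stationarity residual: grad f(x) + sum_i lambda_i a_i = (0, 0)
  -> stationarity OK
Primal feasibility (all g_i <= 0): OK
Dual feasibility (all lambda_i >= 0): OK
Complementary slackness (lambda_i * g_i(x) = 0 for all i): FAILS

Verdict: the first failing condition is complementary_slackness -> comp.

comp


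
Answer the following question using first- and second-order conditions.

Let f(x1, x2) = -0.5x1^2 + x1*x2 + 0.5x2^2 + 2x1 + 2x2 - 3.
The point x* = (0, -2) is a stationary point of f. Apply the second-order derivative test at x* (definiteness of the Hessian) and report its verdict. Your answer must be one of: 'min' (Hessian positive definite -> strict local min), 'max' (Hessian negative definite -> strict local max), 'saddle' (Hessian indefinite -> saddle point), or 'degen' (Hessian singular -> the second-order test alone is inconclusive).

Compute the Hessian H = grad^2 f:
  H = [[-1, 1], [1, 1]]
Verify stationarity: grad f(x*) = H x* + g = (0, 0).
Eigenvalues of H: -1.4142, 1.4142.
Eigenvalues have mixed signs, so H is indefinite -> x* is a saddle point.

saddle


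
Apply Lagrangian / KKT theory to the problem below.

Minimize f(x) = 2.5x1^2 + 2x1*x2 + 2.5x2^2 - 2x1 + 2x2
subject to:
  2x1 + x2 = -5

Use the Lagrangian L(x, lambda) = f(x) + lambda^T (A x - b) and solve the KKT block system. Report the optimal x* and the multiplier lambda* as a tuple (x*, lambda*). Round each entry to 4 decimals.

Form the Lagrangian:
  L(x, lambda) = (1/2) x^T Q x + c^T x + lambda^T (A x - b)
Stationarity (grad_x L = 0): Q x + c + A^T lambda = 0.
Primal feasibility: A x = b.

This gives the KKT block system:
  [ Q   A^T ] [ x     ]   [-c ]
  [ A    0  ] [ lambda ] = [ b ]

Solving the linear system:
  x*      = (-2, -1)
  lambda* = (7)
  f(x*)   = 18.5

x* = (-2, -1), lambda* = (7)


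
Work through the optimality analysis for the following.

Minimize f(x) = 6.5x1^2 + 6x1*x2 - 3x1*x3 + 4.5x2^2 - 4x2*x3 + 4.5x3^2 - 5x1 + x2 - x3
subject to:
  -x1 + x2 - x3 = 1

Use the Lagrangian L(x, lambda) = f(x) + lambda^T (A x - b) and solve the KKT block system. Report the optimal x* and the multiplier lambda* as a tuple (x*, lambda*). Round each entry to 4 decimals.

Form the Lagrangian:
  L(x, lambda) = (1/2) x^T Q x + c^T x + lambda^T (A x - b)
Stationarity (grad_x L = 0): Q x + c + A^T lambda = 0.
Primal feasibility: A x = b.

This gives the KKT block system:
  [ Q   A^T ] [ x     ]   [-c ]
  [ A    0  ] [ lambda ] = [ b ]

Solving the linear system:
  x*      = (-0.2536, 0.4493, -0.2971)
  lambda* = (-4.7101)
  f(x*)   = 3.3623

x* = (-0.2536, 0.4493, -0.2971), lambda* = (-4.7101)


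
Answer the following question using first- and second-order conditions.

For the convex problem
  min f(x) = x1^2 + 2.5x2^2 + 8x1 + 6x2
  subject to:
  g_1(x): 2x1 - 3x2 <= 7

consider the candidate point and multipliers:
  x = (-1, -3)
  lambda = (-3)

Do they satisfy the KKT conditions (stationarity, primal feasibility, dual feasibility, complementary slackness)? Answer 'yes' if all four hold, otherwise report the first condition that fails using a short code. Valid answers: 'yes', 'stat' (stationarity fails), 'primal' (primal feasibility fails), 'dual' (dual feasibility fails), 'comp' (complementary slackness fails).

Gradient of f: grad f(x) = Q x + c = (6, -9)
Constraint values g_i(x) = a_i^T x - b_i:
  g_1((-1, -3)) = 0
Stationarity residual: grad f(x) + sum_i lambda_i a_i = (0, 0)
  -> stationarity OK
Primal feasibility (all g_i <= 0): OK
Dual feasibility (all lambda_i >= 0): FAILS
Complementary slackness (lambda_i * g_i(x) = 0 for all i): OK

Verdict: the first failing condition is dual_feasibility -> dual.

dual


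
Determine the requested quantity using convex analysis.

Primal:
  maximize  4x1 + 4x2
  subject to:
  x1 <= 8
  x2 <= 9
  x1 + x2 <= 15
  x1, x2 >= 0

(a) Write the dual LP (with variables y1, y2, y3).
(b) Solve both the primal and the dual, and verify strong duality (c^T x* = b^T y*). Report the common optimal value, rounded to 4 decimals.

The standard primal-dual pair for 'max c^T x s.t. A x <= b, x >= 0' is:
  Dual:  min b^T y  s.t.  A^T y >= c,  y >= 0.

So the dual LP is:
  minimize  8y1 + 9y2 + 15y3
  subject to:
    y1 + y3 >= 4
    y2 + y3 >= 4
    y1, y2, y3 >= 0

Solving the primal: x* = (6, 9).
  primal value c^T x* = 60.
Solving the dual: y* = (0, 0, 4).
  dual value b^T y* = 60.
Strong duality: c^T x* = b^T y*. Confirmed.

60


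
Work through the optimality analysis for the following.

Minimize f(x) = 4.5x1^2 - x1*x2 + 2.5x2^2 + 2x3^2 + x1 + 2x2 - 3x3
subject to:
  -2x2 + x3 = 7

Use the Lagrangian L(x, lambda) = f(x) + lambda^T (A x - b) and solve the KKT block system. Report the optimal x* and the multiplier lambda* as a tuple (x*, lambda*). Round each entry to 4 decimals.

Form the Lagrangian:
  L(x, lambda) = (1/2) x^T Q x + c^T x + lambda^T (A x - b)
Stationarity (grad_x L = 0): Q x + c + A^T lambda = 0.
Primal feasibility: A x = b.

This gives the KKT block system:
  [ Q   A^T ] [ x     ]   [-c ]
  [ A    0  ] [ lambda ] = [ b ]

Solving the linear system:
  x*      = (-0.3883, -2.4947, 2.0106)
  lambda* = (-5.0426)
  f(x*)   = 11.9441

x* = (-0.3883, -2.4947, 2.0106), lambda* = (-5.0426)


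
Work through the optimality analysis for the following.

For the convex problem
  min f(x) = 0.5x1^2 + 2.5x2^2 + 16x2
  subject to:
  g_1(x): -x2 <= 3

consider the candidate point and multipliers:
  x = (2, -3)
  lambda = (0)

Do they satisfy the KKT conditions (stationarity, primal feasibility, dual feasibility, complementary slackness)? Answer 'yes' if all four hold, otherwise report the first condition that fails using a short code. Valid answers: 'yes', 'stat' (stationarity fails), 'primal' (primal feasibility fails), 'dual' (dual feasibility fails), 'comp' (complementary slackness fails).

Gradient of f: grad f(x) = Q x + c = (2, 1)
Constraint values g_i(x) = a_i^T x - b_i:
  g_1((2, -3)) = 0
Stationarity residual: grad f(x) + sum_i lambda_i a_i = (2, 1)
  -> stationarity FAILS
Primal feasibility (all g_i <= 0): OK
Dual feasibility (all lambda_i >= 0): OK
Complementary slackness (lambda_i * g_i(x) = 0 for all i): OK

Verdict: the first failing condition is stationarity -> stat.

stat


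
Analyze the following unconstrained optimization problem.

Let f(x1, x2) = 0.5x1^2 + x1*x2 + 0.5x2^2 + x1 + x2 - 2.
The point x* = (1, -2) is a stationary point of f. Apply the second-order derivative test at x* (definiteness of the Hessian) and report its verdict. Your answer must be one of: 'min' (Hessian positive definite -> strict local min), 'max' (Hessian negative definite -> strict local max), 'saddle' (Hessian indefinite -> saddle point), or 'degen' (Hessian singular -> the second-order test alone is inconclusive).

Compute the Hessian H = grad^2 f:
  H = [[1, 1], [1, 1]]
Verify stationarity: grad f(x*) = H x* + g = (0, 0).
Eigenvalues of H: 0, 2.
H has a zero eigenvalue (singular; positive semidefinite but not definite), so H is neither positive definite, negative definite, nor indefinite. The second-order test alone is inconclusive -> degen.
(Indeed, f is constant along the null direction of H through x*, so x* is not a strict local extremum.)

degen


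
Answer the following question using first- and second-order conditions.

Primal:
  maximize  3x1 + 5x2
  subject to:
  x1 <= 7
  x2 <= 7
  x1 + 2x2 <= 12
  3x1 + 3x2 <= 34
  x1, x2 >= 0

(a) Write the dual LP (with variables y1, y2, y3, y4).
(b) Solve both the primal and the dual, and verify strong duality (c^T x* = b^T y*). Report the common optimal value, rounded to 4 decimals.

The standard primal-dual pair for 'max c^T x s.t. A x <= b, x >= 0' is:
  Dual:  min b^T y  s.t.  A^T y >= c,  y >= 0.

So the dual LP is:
  minimize  7y1 + 7y2 + 12y3 + 34y4
  subject to:
    y1 + y3 + 3y4 >= 3
    y2 + 2y3 + 3y4 >= 5
    y1, y2, y3, y4 >= 0

Solving the primal: x* = (7, 2.5).
  primal value c^T x* = 33.5.
Solving the dual: y* = (0.5, 0, 2.5, 0).
  dual value b^T y* = 33.5.
Strong duality: c^T x* = b^T y*. Confirmed.

33.5


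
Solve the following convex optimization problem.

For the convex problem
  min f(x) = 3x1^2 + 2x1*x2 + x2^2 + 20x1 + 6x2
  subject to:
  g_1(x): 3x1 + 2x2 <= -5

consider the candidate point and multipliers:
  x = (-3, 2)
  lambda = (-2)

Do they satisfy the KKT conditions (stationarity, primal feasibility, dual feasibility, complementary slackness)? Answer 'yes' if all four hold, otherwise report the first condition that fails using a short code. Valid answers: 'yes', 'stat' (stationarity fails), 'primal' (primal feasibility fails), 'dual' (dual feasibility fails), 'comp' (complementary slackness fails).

Gradient of f: grad f(x) = Q x + c = (6, 4)
Constraint values g_i(x) = a_i^T x - b_i:
  g_1((-3, 2)) = 0
Stationarity residual: grad f(x) + sum_i lambda_i a_i = (0, 0)
  -> stationarity OK
Primal feasibility (all g_i <= 0): OK
Dual feasibility (all lambda_i >= 0): FAILS
Complementary slackness (lambda_i * g_i(x) = 0 for all i): OK

Verdict: the first failing condition is dual_feasibility -> dual.

dual


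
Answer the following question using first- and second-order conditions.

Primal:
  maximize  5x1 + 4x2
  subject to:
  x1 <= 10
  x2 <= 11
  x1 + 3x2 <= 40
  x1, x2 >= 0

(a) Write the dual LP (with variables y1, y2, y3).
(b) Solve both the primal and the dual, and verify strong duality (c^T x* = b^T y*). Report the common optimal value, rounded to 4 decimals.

The standard primal-dual pair for 'max c^T x s.t. A x <= b, x >= 0' is:
  Dual:  min b^T y  s.t.  A^T y >= c,  y >= 0.

So the dual LP is:
  minimize  10y1 + 11y2 + 40y3
  subject to:
    y1 + y3 >= 5
    y2 + 3y3 >= 4
    y1, y2, y3 >= 0

Solving the primal: x* = (10, 10).
  primal value c^T x* = 90.
Solving the dual: y* = (3.6667, 0, 1.3333).
  dual value b^T y* = 90.
Strong duality: c^T x* = b^T y*. Confirmed.

90


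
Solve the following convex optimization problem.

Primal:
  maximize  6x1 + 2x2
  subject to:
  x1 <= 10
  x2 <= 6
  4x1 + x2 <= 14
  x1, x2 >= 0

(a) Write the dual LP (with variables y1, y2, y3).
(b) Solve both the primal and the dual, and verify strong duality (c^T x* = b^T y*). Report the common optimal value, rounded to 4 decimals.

The standard primal-dual pair for 'max c^T x s.t. A x <= b, x >= 0' is:
  Dual:  min b^T y  s.t.  A^T y >= c,  y >= 0.

So the dual LP is:
  minimize  10y1 + 6y2 + 14y3
  subject to:
    y1 + 4y3 >= 6
    y2 + y3 >= 2
    y1, y2, y3 >= 0

Solving the primal: x* = (2, 6).
  primal value c^T x* = 24.
Solving the dual: y* = (0, 0.5, 1.5).
  dual value b^T y* = 24.
Strong duality: c^T x* = b^T y*. Confirmed.

24


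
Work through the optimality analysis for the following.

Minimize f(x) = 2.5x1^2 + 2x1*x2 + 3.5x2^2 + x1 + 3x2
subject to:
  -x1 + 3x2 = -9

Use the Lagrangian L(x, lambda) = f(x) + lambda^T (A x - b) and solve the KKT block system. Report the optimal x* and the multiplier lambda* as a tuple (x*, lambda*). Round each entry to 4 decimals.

Form the Lagrangian:
  L(x, lambda) = (1/2) x^T Q x + c^T x + lambda^T (A x - b)
Stationarity (grad_x L = 0): Q x + c + A^T lambda = 0.
Primal feasibility: A x = b.

This gives the KKT block system:
  [ Q   A^T ] [ x     ]   [-c ]
  [ A    0  ] [ lambda ] = [ b ]

Solving the linear system:
  x*      = (1.5469, -2.4844)
  lambda* = (3.7656)
  f(x*)   = 13.9922

x* = (1.5469, -2.4844), lambda* = (3.7656)


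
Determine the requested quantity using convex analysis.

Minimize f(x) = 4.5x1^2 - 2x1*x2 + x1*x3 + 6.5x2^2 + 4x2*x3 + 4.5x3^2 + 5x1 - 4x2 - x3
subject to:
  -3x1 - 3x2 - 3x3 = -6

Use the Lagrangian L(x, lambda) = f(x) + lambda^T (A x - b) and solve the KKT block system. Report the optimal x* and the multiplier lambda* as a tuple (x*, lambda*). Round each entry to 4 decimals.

Form the Lagrangian:
  L(x, lambda) = (1/2) x^T Q x + c^T x + lambda^T (A x - b)
Stationarity (grad_x L = 0): Q x + c + A^T lambda = 0.
Primal feasibility: A x = b.

This gives the KKT block system:
  [ Q   A^T ] [ x     ]   [-c ]
  [ A    0  ] [ lambda ] = [ b ]

Solving the linear system:
  x*      = (0.5182, 0.8545, 0.6273)
  lambda* = (2.8606)
  f(x*)   = 7.8545

x* = (0.5182, 0.8545, 0.6273), lambda* = (2.8606)


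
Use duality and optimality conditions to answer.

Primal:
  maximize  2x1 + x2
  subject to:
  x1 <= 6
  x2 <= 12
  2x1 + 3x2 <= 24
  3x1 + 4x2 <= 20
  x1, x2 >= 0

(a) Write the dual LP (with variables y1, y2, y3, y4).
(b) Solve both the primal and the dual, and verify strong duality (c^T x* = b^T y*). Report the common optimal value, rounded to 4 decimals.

The standard primal-dual pair for 'max c^T x s.t. A x <= b, x >= 0' is:
  Dual:  min b^T y  s.t.  A^T y >= c,  y >= 0.

So the dual LP is:
  minimize  6y1 + 12y2 + 24y3 + 20y4
  subject to:
    y1 + 2y3 + 3y4 >= 2
    y2 + 3y3 + 4y4 >= 1
    y1, y2, y3, y4 >= 0

Solving the primal: x* = (6, 0.5).
  primal value c^T x* = 12.5.
Solving the dual: y* = (1.25, 0, 0, 0.25).
  dual value b^T y* = 12.5.
Strong duality: c^T x* = b^T y*. Confirmed.

12.5


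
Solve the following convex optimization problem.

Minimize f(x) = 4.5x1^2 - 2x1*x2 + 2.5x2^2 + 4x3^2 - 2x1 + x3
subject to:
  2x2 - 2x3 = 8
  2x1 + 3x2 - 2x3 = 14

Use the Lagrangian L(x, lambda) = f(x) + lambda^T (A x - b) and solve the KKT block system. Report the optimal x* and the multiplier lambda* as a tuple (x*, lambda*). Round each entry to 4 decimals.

Form the Lagrangian:
  L(x, lambda) = (1/2) x^T Q x + c^T x + lambda^T (A x - b)
Stationarity (grad_x L = 0): Q x + c + A^T lambda = 0.
Primal feasibility: A x = b.

This gives the KKT block system:
  [ Q   A^T ] [ x     ]   [-c ]
  [ A    0  ] [ lambda ] = [ b ]

Solving the linear system:
  x*      = (1.5652, 2.8696, -1.1304)
  lambda* = (-0.8478, -3.1739)
  f(x*)   = 23.4783

x* = (1.5652, 2.8696, -1.1304), lambda* = (-0.8478, -3.1739)


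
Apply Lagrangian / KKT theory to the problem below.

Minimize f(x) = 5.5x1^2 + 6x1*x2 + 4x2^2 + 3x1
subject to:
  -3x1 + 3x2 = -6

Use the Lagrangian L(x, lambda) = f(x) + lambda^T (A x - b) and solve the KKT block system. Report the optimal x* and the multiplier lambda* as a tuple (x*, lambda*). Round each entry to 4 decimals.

Form the Lagrangian:
  L(x, lambda) = (1/2) x^T Q x + c^T x + lambda^T (A x - b)
Stationarity (grad_x L = 0): Q x + c + A^T lambda = 0.
Primal feasibility: A x = b.

This gives the KKT block system:
  [ Q   A^T ] [ x     ]   [-c ]
  [ A    0  ] [ lambda ] = [ b ]

Solving the linear system:
  x*      = (0.8065, -1.1935)
  lambda* = (1.5699)
  f(x*)   = 5.9194

x* = (0.8065, -1.1935), lambda* = (1.5699)


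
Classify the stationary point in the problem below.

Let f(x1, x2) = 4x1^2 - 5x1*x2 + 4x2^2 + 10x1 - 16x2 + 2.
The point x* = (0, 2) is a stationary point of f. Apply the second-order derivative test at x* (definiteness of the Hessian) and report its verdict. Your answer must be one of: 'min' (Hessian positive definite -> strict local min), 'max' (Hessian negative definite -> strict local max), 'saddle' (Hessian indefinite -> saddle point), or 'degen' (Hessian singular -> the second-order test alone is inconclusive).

Compute the Hessian H = grad^2 f:
  H = [[8, -5], [-5, 8]]
Verify stationarity: grad f(x*) = H x* + g = (0, 0).
Eigenvalues of H: 3, 13.
Both eigenvalues > 0, so H is positive definite -> x* is a strict local min.

min


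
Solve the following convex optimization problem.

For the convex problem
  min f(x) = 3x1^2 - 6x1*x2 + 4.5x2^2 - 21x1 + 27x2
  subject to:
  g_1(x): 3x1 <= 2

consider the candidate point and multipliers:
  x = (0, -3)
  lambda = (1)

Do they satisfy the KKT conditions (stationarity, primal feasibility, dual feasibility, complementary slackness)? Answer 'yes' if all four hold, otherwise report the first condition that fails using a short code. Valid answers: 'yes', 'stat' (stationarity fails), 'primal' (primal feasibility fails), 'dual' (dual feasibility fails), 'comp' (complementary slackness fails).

Gradient of f: grad f(x) = Q x + c = (-3, 0)
Constraint values g_i(x) = a_i^T x - b_i:
  g_1((0, -3)) = -2
Stationarity residual: grad f(x) + sum_i lambda_i a_i = (0, 0)
  -> stationarity OK
Primal feasibility (all g_i <= 0): OK
Dual feasibility (all lambda_i >= 0): OK
Complementary slackness (lambda_i * g_i(x) = 0 for all i): FAILS

Verdict: the first failing condition is complementary_slackness -> comp.

comp


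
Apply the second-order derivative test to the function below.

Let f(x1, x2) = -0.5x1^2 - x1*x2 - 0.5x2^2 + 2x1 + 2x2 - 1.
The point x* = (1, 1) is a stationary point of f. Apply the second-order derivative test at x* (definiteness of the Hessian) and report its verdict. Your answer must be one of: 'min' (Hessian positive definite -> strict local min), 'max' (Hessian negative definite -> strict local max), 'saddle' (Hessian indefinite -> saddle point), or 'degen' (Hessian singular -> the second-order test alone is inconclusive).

Compute the Hessian H = grad^2 f:
  H = [[-1, -1], [-1, -1]]
Verify stationarity: grad f(x*) = H x* + g = (0, 0).
Eigenvalues of H: -2, 0.
H has a zero eigenvalue (singular; negative semidefinite but not definite), so H is neither positive definite, negative definite, nor indefinite. The second-order test alone is inconclusive -> degen.
(Indeed, f is constant along the null direction of H through x*, so x* is not a strict local extremum.)

degen


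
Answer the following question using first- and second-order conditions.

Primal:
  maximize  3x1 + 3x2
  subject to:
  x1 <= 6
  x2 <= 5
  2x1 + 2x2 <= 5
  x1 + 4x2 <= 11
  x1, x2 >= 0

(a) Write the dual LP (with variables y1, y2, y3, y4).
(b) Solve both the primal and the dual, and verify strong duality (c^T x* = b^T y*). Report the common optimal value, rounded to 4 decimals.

The standard primal-dual pair for 'max c^T x s.t. A x <= b, x >= 0' is:
  Dual:  min b^T y  s.t.  A^T y >= c,  y >= 0.

So the dual LP is:
  minimize  6y1 + 5y2 + 5y3 + 11y4
  subject to:
    y1 + 2y3 + y4 >= 3
    y2 + 2y3 + 4y4 >= 3
    y1, y2, y3, y4 >= 0

Solving the primal: x* = (2.5, 0).
  primal value c^T x* = 7.5.
Solving the dual: y* = (0, 0, 1.5, 0).
  dual value b^T y* = 7.5.
Strong duality: c^T x* = b^T y*. Confirmed.

7.5


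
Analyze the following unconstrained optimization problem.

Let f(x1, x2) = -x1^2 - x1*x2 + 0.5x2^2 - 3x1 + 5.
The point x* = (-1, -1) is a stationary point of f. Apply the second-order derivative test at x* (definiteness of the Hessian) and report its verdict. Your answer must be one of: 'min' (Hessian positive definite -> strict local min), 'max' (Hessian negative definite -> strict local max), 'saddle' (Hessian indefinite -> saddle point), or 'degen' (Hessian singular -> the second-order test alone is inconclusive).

Compute the Hessian H = grad^2 f:
  H = [[-2, -1], [-1, 1]]
Verify stationarity: grad f(x*) = H x* + g = (0, 0).
Eigenvalues of H: -2.3028, 1.3028.
Eigenvalues have mixed signs, so H is indefinite -> x* is a saddle point.

saddle


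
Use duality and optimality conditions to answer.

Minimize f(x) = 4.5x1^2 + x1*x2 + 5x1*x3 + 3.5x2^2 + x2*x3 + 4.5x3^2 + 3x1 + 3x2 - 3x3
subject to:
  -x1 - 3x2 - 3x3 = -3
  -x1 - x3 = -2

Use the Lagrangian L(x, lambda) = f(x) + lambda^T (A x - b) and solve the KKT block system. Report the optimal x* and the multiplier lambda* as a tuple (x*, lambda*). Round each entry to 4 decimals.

Form the Lagrangian:
  L(x, lambda) = (1/2) x^T Q x + c^T x + lambda^T (A x - b)
Stationarity (grad_x L = 0): Q x + c + A^T lambda = 0.
Primal feasibility: A x = b.

This gives the KKT block system:
  [ Q   A^T ] [ x     ]   [-c ]
  [ A    0  ] [ lambda ] = [ b ]

Solving the linear system:
  x*      = (0.3, -0.8, 1.7)
  lambda* = (-0.2, 13.6)
  f(x*)   = 10

x* = (0.3, -0.8, 1.7), lambda* = (-0.2, 13.6)


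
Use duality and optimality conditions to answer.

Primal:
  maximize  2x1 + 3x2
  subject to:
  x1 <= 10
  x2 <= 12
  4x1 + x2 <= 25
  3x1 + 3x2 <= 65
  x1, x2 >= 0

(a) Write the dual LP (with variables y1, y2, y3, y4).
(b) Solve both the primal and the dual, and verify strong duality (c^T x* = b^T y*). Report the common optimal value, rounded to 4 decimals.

The standard primal-dual pair for 'max c^T x s.t. A x <= b, x >= 0' is:
  Dual:  min b^T y  s.t.  A^T y >= c,  y >= 0.

So the dual LP is:
  minimize  10y1 + 12y2 + 25y3 + 65y4
  subject to:
    y1 + 4y3 + 3y4 >= 2
    y2 + y3 + 3y4 >= 3
    y1, y2, y3, y4 >= 0

Solving the primal: x* = (3.25, 12).
  primal value c^T x* = 42.5.
Solving the dual: y* = (0, 2.5, 0.5, 0).
  dual value b^T y* = 42.5.
Strong duality: c^T x* = b^T y*. Confirmed.

42.5


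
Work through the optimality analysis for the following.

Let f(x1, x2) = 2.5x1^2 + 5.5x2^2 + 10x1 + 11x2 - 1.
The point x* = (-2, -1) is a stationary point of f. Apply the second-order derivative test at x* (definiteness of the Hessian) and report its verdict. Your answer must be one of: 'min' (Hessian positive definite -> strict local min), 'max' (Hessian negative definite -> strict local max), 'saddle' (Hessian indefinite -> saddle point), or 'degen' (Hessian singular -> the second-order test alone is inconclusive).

Compute the Hessian H = grad^2 f:
  H = [[5, 0], [0, 11]]
Verify stationarity: grad f(x*) = H x* + g = (0, 0).
Eigenvalues of H: 5, 11.
Both eigenvalues > 0, so H is positive definite -> x* is a strict local min.

min


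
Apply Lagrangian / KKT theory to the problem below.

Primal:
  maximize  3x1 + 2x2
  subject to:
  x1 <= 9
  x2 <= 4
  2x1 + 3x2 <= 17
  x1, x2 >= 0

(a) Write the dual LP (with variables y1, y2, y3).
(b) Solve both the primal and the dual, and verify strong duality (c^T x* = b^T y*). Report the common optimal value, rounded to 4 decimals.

The standard primal-dual pair for 'max c^T x s.t. A x <= b, x >= 0' is:
  Dual:  min b^T y  s.t.  A^T y >= c,  y >= 0.

So the dual LP is:
  minimize  9y1 + 4y2 + 17y3
  subject to:
    y1 + 2y3 >= 3
    y2 + 3y3 >= 2
    y1, y2, y3 >= 0

Solving the primal: x* = (8.5, 0).
  primal value c^T x* = 25.5.
Solving the dual: y* = (0, 0, 1.5).
  dual value b^T y* = 25.5.
Strong duality: c^T x* = b^T y*. Confirmed.

25.5


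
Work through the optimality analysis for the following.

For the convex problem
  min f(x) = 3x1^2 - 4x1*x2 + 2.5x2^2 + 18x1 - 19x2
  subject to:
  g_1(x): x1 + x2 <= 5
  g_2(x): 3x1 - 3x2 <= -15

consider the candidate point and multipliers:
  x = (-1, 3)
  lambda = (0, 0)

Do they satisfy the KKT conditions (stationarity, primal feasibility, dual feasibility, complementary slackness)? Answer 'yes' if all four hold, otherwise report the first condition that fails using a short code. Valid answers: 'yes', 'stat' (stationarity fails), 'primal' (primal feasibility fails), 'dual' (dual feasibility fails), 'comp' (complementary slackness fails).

Gradient of f: grad f(x) = Q x + c = (0, 0)
Constraint values g_i(x) = a_i^T x - b_i:
  g_1((-1, 3)) = -3
  g_2((-1, 3)) = 3
Stationarity residual: grad f(x) + sum_i lambda_i a_i = (0, 0)
  -> stationarity OK
Primal feasibility (all g_i <= 0): FAILS
Dual feasibility (all lambda_i >= 0): OK
Complementary slackness (lambda_i * g_i(x) = 0 for all i): OK

Verdict: the first failing condition is primal_feasibility -> primal.

primal


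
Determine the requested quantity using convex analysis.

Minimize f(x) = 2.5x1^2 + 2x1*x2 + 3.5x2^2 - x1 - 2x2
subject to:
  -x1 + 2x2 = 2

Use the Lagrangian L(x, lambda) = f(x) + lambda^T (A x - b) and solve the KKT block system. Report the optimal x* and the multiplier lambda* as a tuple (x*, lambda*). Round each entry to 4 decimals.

Form the Lagrangian:
  L(x, lambda) = (1/2) x^T Q x + c^T x + lambda^T (A x - b)
Stationarity (grad_x L = 0): Q x + c + A^T lambda = 0.
Primal feasibility: A x = b.

This gives the KKT block system:
  [ Q   A^T ] [ x     ]   [-c ]
  [ A    0  ] [ lambda ] = [ b ]

Solving the linear system:
  x*      = (-0.4, 0.8)
  lambda* = (-1.4)
  f(x*)   = 0.8

x* = (-0.4, 0.8), lambda* = (-1.4)


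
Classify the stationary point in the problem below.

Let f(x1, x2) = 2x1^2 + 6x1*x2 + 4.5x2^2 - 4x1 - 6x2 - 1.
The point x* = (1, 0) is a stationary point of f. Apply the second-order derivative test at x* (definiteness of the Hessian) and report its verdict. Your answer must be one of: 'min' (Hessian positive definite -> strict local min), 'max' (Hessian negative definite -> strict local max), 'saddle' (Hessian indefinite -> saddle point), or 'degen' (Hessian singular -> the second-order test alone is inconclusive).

Compute the Hessian H = grad^2 f:
  H = [[4, 6], [6, 9]]
Verify stationarity: grad f(x*) = H x* + g = (0, 0).
Eigenvalues of H: 0, 13.
H has a zero eigenvalue (singular; positive semidefinite but not definite), so H is neither positive definite, negative definite, nor indefinite. The second-order test alone is inconclusive -> degen.
(Indeed, f is constant along the null direction of H through x*, so x* is not a strict local extremum.)

degen


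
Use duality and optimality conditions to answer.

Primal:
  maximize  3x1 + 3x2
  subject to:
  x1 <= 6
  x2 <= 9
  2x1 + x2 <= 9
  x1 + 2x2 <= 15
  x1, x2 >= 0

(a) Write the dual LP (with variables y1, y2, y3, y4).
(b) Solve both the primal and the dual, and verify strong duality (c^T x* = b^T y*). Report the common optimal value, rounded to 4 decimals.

The standard primal-dual pair for 'max c^T x s.t. A x <= b, x >= 0' is:
  Dual:  min b^T y  s.t.  A^T y >= c,  y >= 0.

So the dual LP is:
  minimize  6y1 + 9y2 + 9y3 + 15y4
  subject to:
    y1 + 2y3 + y4 >= 3
    y2 + y3 + 2y4 >= 3
    y1, y2, y3, y4 >= 0

Solving the primal: x* = (1, 7).
  primal value c^T x* = 24.
Solving the dual: y* = (0, 0, 1, 1).
  dual value b^T y* = 24.
Strong duality: c^T x* = b^T y*. Confirmed.

24


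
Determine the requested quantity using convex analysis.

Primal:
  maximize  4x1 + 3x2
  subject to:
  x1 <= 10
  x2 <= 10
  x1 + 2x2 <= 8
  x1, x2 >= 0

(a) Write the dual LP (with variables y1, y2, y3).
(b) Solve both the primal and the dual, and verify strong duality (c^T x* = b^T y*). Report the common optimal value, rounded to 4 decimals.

The standard primal-dual pair for 'max c^T x s.t. A x <= b, x >= 0' is:
  Dual:  min b^T y  s.t.  A^T y >= c,  y >= 0.

So the dual LP is:
  minimize  10y1 + 10y2 + 8y3
  subject to:
    y1 + y3 >= 4
    y2 + 2y3 >= 3
    y1, y2, y3 >= 0

Solving the primal: x* = (8, 0).
  primal value c^T x* = 32.
Solving the dual: y* = (0, 0, 4).
  dual value b^T y* = 32.
Strong duality: c^T x* = b^T y*. Confirmed.

32


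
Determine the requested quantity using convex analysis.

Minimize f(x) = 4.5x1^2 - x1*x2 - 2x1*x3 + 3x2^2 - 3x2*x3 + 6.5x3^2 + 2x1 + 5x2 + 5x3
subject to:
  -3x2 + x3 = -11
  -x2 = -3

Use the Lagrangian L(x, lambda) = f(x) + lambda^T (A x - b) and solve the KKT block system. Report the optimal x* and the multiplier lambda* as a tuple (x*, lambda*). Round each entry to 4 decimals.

Form the Lagrangian:
  L(x, lambda) = (1/2) x^T Q x + c^T x + lambda^T (A x - b)
Stationarity (grad_x L = 0): Q x + c + A^T lambda = 0.
Primal feasibility: A x = b.

This gives the KKT block system:
  [ Q   A^T ] [ x     ]   [-c ]
  [ A    0  ] [ lambda ] = [ b ]

Solving the linear system:
  x*      = (-0.3333, 3, -2)
  lambda* = (29.3333, -58.6667)
  f(x*)   = 75.5

x* = (-0.3333, 3, -2), lambda* = (29.3333, -58.6667)


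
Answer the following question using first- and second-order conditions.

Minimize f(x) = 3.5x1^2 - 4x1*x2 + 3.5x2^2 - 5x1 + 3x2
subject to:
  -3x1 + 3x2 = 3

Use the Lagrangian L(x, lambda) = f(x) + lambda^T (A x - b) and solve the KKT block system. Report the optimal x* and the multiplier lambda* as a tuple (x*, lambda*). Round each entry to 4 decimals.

Form the Lagrangian:
  L(x, lambda) = (1/2) x^T Q x + c^T x + lambda^T (A x - b)
Stationarity (grad_x L = 0): Q x + c + A^T lambda = 0.
Primal feasibility: A x = b.

This gives the KKT block system:
  [ Q   A^T ] [ x     ]   [-c ]
  [ A    0  ] [ lambda ] = [ b ]

Solving the linear system:
  x*      = (-0.1667, 0.8333)
  lambda* = (-3.1667)
  f(x*)   = 6.4167

x* = (-0.1667, 0.8333), lambda* = (-3.1667)


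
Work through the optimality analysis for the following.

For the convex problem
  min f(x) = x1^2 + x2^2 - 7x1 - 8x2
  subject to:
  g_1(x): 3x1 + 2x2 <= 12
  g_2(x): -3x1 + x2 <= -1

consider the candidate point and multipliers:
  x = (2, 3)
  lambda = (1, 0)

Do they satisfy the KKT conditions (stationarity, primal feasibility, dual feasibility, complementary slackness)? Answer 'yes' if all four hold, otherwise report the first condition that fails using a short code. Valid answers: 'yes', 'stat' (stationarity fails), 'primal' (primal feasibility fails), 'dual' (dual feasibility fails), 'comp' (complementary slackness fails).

Gradient of f: grad f(x) = Q x + c = (-3, -2)
Constraint values g_i(x) = a_i^T x - b_i:
  g_1((2, 3)) = 0
  g_2((2, 3)) = -2
Stationarity residual: grad f(x) + sum_i lambda_i a_i = (0, 0)
  -> stationarity OK
Primal feasibility (all g_i <= 0): OK
Dual feasibility (all lambda_i >= 0): OK
Complementary slackness (lambda_i * g_i(x) = 0 for all i): OK

Verdict: yes, KKT holds.

yes


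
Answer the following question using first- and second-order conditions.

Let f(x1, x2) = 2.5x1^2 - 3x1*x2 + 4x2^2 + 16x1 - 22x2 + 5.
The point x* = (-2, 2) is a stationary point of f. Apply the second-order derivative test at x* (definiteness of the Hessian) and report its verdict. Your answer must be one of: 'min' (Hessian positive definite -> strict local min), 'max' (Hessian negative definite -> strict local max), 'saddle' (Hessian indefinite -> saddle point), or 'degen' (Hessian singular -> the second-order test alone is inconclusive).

Compute the Hessian H = grad^2 f:
  H = [[5, -3], [-3, 8]]
Verify stationarity: grad f(x*) = H x* + g = (0, 0).
Eigenvalues of H: 3.1459, 9.8541.
Both eigenvalues > 0, so H is positive definite -> x* is a strict local min.

min


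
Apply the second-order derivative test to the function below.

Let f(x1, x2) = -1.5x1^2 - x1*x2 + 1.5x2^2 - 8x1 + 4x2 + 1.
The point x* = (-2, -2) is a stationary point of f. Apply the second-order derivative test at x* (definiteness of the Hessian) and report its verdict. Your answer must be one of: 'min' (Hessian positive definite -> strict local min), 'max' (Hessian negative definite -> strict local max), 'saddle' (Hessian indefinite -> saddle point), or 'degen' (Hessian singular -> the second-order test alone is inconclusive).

Compute the Hessian H = grad^2 f:
  H = [[-3, -1], [-1, 3]]
Verify stationarity: grad f(x*) = H x* + g = (0, 0).
Eigenvalues of H: -3.1623, 3.1623.
Eigenvalues have mixed signs, so H is indefinite -> x* is a saddle point.

saddle


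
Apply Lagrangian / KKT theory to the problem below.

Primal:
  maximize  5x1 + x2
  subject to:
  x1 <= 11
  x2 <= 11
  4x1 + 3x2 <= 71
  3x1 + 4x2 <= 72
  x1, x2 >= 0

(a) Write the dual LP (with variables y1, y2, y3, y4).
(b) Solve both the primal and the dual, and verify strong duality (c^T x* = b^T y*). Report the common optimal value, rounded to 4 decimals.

The standard primal-dual pair for 'max c^T x s.t. A x <= b, x >= 0' is:
  Dual:  min b^T y  s.t.  A^T y >= c,  y >= 0.

So the dual LP is:
  minimize  11y1 + 11y2 + 71y3 + 72y4
  subject to:
    y1 + 4y3 + 3y4 >= 5
    y2 + 3y3 + 4y4 >= 1
    y1, y2, y3, y4 >= 0

Solving the primal: x* = (11, 9).
  primal value c^T x* = 64.
Solving the dual: y* = (3.6667, 0, 0.3333, 0).
  dual value b^T y* = 64.
Strong duality: c^T x* = b^T y*. Confirmed.

64


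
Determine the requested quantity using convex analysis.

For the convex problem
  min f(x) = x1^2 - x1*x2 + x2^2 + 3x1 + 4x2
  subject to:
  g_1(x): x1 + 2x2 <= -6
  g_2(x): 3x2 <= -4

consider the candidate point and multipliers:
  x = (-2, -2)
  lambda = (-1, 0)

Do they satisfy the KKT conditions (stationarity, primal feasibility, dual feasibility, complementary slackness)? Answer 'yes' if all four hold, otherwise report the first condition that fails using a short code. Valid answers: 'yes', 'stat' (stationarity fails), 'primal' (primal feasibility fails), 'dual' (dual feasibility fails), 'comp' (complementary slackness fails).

Gradient of f: grad f(x) = Q x + c = (1, 2)
Constraint values g_i(x) = a_i^T x - b_i:
  g_1((-2, -2)) = 0
  g_2((-2, -2)) = -2
Stationarity residual: grad f(x) + sum_i lambda_i a_i = (0, 0)
  -> stationarity OK
Primal feasibility (all g_i <= 0): OK
Dual feasibility (all lambda_i >= 0): FAILS
Complementary slackness (lambda_i * g_i(x) = 0 for all i): OK

Verdict: the first failing condition is dual_feasibility -> dual.

dual


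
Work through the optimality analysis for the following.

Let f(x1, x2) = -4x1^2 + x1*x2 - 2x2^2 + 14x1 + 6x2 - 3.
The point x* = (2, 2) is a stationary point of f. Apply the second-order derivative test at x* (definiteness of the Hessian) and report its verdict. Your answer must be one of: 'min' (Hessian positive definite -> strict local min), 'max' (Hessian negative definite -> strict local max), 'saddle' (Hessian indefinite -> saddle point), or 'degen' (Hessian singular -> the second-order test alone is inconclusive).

Compute the Hessian H = grad^2 f:
  H = [[-8, 1], [1, -4]]
Verify stationarity: grad f(x*) = H x* + g = (0, 0).
Eigenvalues of H: -8.2361, -3.7639.
Both eigenvalues < 0, so H is negative definite -> x* is a strict local max.

max


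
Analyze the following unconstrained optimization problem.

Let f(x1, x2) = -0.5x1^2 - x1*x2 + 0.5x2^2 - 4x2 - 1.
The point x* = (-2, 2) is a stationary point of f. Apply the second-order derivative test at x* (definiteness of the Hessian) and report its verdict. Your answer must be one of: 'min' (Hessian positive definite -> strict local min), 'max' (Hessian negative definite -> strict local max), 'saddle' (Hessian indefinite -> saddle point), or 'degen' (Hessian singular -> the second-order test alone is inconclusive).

Compute the Hessian H = grad^2 f:
  H = [[-1, -1], [-1, 1]]
Verify stationarity: grad f(x*) = H x* + g = (0, 0).
Eigenvalues of H: -1.4142, 1.4142.
Eigenvalues have mixed signs, so H is indefinite -> x* is a saddle point.

saddle


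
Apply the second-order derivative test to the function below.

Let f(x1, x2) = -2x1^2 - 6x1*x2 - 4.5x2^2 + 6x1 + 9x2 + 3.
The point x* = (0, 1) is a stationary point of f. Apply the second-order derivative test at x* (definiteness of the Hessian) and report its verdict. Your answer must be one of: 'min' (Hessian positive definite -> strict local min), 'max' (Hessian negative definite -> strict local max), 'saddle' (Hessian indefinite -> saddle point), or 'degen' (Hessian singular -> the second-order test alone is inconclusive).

Compute the Hessian H = grad^2 f:
  H = [[-4, -6], [-6, -9]]
Verify stationarity: grad f(x*) = H x* + g = (0, 0).
Eigenvalues of H: -13, 0.
H has a zero eigenvalue (singular; negative semidefinite but not definite), so H is neither positive definite, negative definite, nor indefinite. The second-order test alone is inconclusive -> degen.
(Indeed, f is constant along the null direction of H through x*, so x* is not a strict local extremum.)

degen
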